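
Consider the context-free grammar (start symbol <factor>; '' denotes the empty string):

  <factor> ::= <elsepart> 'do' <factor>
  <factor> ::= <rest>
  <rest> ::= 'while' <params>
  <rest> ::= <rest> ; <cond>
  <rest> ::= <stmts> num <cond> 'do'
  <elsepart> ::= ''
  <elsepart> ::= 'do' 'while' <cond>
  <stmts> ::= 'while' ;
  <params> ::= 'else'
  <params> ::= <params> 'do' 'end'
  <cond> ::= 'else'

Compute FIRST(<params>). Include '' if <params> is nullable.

{ 'else' }

<params> ::= 'else' contributes {'else'}.
From <params> ::= <params> 'do' 'end': add FIRST(<params>) = { 'else' }.
Union: FIRST(<params>) = { 'else' }.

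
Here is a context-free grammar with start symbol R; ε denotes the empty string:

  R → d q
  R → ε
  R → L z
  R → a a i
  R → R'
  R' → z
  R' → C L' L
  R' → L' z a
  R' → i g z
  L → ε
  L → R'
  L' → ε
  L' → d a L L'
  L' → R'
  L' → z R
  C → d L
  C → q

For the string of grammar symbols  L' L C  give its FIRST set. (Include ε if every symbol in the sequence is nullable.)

Add FIRST(L')\{ε} = { d, i, q, z }; L' is nullable, continue.
Add FIRST(L)\{ε} = { d, i, q, z }; L is nullable, continue.
Add FIRST(C) = { d, q }; C is not nullable, stop.

{ d, i, q, z }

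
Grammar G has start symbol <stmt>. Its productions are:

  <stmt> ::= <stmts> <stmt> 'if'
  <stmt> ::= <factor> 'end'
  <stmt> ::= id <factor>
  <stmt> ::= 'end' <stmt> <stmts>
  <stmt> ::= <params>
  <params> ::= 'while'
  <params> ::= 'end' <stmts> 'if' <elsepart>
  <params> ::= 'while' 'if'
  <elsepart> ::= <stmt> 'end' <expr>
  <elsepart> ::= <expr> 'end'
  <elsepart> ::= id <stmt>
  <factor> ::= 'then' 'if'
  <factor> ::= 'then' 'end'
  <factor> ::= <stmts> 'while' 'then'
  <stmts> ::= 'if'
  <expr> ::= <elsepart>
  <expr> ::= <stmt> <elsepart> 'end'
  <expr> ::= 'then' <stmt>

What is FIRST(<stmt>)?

From <stmt> ::= <stmts> <stmt> 'if': add FIRST(<stmts>) = { 'if' }.
From <stmt> ::= <factor> 'end': add FIRST(<factor>) = { 'if', 'then' }.
<stmt> ::= id <factor> contributes {id}.
<stmt> ::= 'end' <stmt> <stmts> contributes {'end'}.
From <stmt> ::= <params>: add FIRST(<params>) = { 'end', 'while' }.
Union: FIRST(<stmt>) = { 'end', 'if', 'then', 'while', id }.

{ 'end', 'if', 'then', 'while', id }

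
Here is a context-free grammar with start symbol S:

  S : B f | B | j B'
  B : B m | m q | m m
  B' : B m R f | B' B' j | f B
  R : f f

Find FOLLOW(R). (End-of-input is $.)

In B' : B m R f: add FIRST(f) = { f }.
Union: FOLLOW(R) = { f }.

{ f }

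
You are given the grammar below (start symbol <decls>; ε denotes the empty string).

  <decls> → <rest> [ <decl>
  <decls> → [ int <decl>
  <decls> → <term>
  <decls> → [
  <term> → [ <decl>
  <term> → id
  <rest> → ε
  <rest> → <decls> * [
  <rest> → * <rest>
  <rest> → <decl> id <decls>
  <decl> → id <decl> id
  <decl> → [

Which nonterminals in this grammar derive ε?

Directly nullable (have an ε-production): <rest>.
No other nonterminal has a production whose RHS symbols are all nullable.

{ <rest> }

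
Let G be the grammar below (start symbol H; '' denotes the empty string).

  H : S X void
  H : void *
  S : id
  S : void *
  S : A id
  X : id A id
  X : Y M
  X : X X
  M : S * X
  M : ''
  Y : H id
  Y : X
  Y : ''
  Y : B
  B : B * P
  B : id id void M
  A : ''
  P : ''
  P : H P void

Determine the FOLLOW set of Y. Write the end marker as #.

In X : Y M: add FIRST(M)\{''} = { id, void }.
  Since M is nullable, also add FOLLOW(X) = { *, id, void }.
Union: FOLLOW(Y) = { *, id, void }.

{ *, id, void }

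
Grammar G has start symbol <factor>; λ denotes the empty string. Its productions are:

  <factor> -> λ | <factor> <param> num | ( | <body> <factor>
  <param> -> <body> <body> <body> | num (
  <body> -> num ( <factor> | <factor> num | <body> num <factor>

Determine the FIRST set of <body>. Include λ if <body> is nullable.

{ (, num }

<body> -> num ( <factor> contributes {num}.
From <body> -> <factor> num: <factor> nullable, take FIRST(<factor>) ∪ {num} = { (, num }.
From <body> -> <body> num <factor>: add FIRST(<body>) = { (, num }.
Union: FIRST(<body>) = { (, num }.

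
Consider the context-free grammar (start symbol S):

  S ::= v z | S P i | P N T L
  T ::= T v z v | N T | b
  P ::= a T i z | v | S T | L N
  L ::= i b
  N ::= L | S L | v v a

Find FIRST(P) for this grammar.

{ a, i, v }

P ::= a T i z contributes {a}.
P ::= v contributes {v}.
From P ::= S T: add FIRST(S) = { a, i, v }.
From P ::= L N: add FIRST(L) = { i }.
Union: FIRST(P) = { a, i, v }.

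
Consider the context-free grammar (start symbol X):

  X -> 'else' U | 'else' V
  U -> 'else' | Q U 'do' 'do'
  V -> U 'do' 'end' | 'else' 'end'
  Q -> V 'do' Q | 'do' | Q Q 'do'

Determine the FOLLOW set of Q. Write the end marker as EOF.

{ 'do', 'else' }

In U -> Q U 'do' 'do': add FIRST(U 'do' 'do') = { 'do', 'else' }.
In Q -> V 'do' Q: Q is at the end, add FOLLOW(Q) = { 'do', 'else' }.
In Q -> Q Q 'do': add FIRST(Q 'do') = { 'do', 'else' }.
In Q -> Q Q 'do': add FIRST('do') = { 'do' }.
Union: FOLLOW(Q) = { 'do', 'else' }.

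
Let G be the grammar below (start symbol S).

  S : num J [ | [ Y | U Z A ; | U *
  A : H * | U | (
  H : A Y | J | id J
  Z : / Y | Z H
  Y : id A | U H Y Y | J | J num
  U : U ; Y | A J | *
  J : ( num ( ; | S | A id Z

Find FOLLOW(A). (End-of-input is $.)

In S : U Z A ;: add FIRST(;) = { ; }.
In H : A Y: add FIRST(Y) = { (, *, [, id, num }.
In Y : id A: A is at the end, add FOLLOW(Y) = { $, (, *, /, ;, [, id, num }.
In U : A J: add FIRST(J) = { (, *, [, id, num }.
In J : A id Z: add FIRST(id Z) = { id }.
Union: FOLLOW(A) = { $, (, *, /, ;, [, id, num }.

{ $, (, *, /, ;, [, id, num }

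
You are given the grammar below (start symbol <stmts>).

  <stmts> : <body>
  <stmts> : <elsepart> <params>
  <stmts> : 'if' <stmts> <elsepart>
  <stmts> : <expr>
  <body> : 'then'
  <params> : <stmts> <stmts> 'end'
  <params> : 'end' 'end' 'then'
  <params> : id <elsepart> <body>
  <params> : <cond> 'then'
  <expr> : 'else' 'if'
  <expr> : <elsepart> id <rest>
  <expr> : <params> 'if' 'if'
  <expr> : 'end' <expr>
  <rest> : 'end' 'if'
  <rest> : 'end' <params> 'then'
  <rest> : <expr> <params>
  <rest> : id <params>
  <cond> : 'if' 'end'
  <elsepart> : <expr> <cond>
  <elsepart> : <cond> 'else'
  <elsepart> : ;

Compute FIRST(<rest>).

{ 'else', 'end', 'if', 'then', ;, id }

<rest> : 'end' 'if' contributes {'end'}.
<rest> : 'end' <params> 'then' contributes {'end'}.
From <rest> : <expr> <params>: add FIRST(<expr>) = { 'else', 'end', 'if', 'then', ;, id }.
<rest> : id <params> contributes {id}.
Union: FIRST(<rest>) = { 'else', 'end', 'if', 'then', ;, id }.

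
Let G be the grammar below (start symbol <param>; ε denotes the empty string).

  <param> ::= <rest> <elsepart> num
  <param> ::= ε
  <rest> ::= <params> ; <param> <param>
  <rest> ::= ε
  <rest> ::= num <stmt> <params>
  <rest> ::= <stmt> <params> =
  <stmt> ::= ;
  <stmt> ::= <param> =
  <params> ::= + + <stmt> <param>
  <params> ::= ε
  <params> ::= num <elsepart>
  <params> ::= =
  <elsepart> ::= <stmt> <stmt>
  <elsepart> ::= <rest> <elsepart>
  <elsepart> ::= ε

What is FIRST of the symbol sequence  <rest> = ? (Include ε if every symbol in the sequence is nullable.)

{ +, ;, =, num }

Add FIRST(<rest>)\{ε} = { +, ;, =, num }; <rest> is nullable, continue.
= is a terminal; add {=} and stop.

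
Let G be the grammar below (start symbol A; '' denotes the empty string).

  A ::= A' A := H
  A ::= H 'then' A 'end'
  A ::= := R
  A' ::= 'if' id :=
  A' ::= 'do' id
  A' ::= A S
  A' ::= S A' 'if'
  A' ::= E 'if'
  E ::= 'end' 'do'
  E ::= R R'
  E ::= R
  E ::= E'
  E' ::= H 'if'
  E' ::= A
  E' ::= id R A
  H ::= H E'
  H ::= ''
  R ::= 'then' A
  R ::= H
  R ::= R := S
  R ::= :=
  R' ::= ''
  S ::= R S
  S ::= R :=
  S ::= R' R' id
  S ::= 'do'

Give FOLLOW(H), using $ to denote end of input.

In A ::= A' A := H: H is at the end, add FOLLOW(A) = { $, 'do', 'end', 'if', 'then', :=, id }.
In A ::= H 'then' A 'end': add FIRST('then' A 'end') = { 'then' }.
In E' ::= H 'if': add FIRST('if') = { 'if' }.
In H ::= H E': add FIRST(E') = { 'do', 'end', 'if', 'then', :=, id }.
In R ::= H: H is at the end, add FOLLOW(R) = { $, 'do', 'end', 'if', 'then', :=, id }.
Union: FOLLOW(H) = { $, 'do', 'end', 'if', 'then', :=, id }.

{ $, 'do', 'end', 'if', 'then', :=, id }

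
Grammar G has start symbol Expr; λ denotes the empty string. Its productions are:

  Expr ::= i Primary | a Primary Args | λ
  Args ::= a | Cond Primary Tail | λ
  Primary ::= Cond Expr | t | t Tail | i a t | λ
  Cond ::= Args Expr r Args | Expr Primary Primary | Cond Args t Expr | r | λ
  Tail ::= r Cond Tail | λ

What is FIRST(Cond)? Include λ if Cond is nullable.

From Cond ::= Args Expr r Args: Args, Expr nullable, take FIRST(Args) ∪ FIRST(Expr) ∪ {r} = { a, i, r, t }.
From Cond ::= Expr Primary Primary: Expr, Primary, Primary nullable, take FIRST(Expr) ∪ FIRST(Primary) ∪ FIRST(Primary) = { a, i, r, t }; also λ since the whole RHS is nullable.
From Cond ::= Cond Args t Expr: Cond, Args nullable, take FIRST(Cond) ∪ FIRST(Args) ∪ {t} = { a, i, r, t }.
Cond ::= r contributes {r}.
Cond ::= λ contributes λ.
Union: FIRST(Cond) = { a, i, r, t, λ }.

{ a, i, r, t, λ }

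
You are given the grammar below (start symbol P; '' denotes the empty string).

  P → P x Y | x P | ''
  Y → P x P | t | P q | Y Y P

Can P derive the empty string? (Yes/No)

P has an ''-production, so P ⇒ ''.

Yes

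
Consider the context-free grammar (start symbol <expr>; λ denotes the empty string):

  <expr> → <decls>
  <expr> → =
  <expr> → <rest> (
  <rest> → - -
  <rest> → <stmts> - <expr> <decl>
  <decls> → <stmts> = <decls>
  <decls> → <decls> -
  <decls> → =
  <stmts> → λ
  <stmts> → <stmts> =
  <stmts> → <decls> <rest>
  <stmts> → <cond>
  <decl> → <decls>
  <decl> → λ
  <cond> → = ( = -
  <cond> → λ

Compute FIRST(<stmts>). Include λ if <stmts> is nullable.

{ =, λ }

<stmts> → λ contributes λ.
From <stmts> → <stmts> =: <stmts> nullable, take FIRST(<stmts>) ∪ {=} = { = }.
From <stmts> → <decls> <rest>: add FIRST(<decls>) = { = }.
From <stmts> → <cond>: add FIRST(<cond>) = { =, λ } (including λ since <cond> is nullable).
Union: FIRST(<stmts>) = { =, λ }.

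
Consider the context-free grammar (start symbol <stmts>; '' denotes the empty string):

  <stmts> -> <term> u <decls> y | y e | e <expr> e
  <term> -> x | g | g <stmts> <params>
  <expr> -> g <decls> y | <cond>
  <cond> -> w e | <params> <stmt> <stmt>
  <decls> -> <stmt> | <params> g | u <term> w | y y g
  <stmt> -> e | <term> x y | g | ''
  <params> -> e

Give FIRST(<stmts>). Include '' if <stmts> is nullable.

{ e, g, x, y }

From <stmts> -> <term> u <decls> y: add FIRST(<term>) = { g, x }.
<stmts> -> y e contributes {y}.
<stmts> -> e <expr> e contributes {e}.
Union: FIRST(<stmts>) = { e, g, x, y }.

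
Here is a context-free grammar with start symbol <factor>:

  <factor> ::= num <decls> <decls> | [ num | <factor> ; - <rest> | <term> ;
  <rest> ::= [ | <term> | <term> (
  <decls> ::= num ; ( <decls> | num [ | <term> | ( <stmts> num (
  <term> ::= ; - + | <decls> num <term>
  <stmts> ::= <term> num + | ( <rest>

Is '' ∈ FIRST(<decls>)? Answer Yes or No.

No nonterminal in this grammar is nullable.
No production of <decls> has an RHS whose symbols are all nullable, so <decls> is not nullable.

No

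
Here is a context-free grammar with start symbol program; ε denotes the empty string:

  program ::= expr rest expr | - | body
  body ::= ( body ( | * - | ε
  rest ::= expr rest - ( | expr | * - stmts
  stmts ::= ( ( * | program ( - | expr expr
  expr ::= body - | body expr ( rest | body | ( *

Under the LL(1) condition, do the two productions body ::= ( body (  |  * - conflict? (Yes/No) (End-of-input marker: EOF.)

FIRST(( body () = { ( } and FIRST(* -) = { * }.
The FIRST sets are disjoint and neither alternative is nullable — no conflict.

No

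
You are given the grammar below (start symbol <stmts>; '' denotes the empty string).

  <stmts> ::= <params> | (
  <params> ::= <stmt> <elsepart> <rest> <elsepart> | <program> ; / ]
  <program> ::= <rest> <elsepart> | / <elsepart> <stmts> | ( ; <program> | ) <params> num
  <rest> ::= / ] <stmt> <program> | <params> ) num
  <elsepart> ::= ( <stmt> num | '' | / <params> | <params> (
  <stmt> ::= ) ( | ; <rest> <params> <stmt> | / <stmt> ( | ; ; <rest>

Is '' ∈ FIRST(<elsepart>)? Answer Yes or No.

<elsepart> has an ''-production, so <elsepart> ⇒ ''.

Yes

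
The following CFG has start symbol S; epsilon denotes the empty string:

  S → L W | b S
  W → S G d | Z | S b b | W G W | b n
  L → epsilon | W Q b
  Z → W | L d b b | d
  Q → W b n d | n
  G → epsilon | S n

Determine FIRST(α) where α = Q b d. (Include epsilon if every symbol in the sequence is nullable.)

{ b, d, n }

Add FIRST(Q) = { b, d, n }; Q is not nullable, stop.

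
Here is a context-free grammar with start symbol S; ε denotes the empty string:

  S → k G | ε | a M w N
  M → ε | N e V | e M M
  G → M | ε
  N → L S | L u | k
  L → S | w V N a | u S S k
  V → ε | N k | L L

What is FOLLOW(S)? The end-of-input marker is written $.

{ $, a, e, k, u, w }

S is the start symbol, so $ ∈ FOLLOW(S).
In N → L S: S is at the end, add FOLLOW(N) = { $, a, e, k, u, w }.
In L → S: S is at the end, add FOLLOW(L) = { $, a, e, k, u, w }.
In L → u S S k: add FIRST(S k) = { a, k }.
In L → u S S k: add FIRST(k) = { k }.
Union: FOLLOW(S) = { $, a, e, k, u, w }.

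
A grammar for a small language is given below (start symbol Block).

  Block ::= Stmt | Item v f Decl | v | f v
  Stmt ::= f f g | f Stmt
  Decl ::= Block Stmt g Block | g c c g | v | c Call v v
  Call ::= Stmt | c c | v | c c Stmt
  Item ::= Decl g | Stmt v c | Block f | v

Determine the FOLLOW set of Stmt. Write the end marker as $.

In Block ::= Stmt: Stmt is at the end, add FOLLOW(Block) = { $, f, g }.
In Stmt ::= f Stmt: Stmt is at the end, add FOLLOW(Stmt) = { $, f, g, v }.
In Decl ::= Block Stmt g Block: add FIRST(g Block) = { g }.
In Call ::= Stmt: Stmt is at the end, add FOLLOW(Call) = { v }.
In Call ::= c c Stmt: Stmt is at the end, add FOLLOW(Call) = { v }.
In Item ::= Stmt v c: add FIRST(v c) = { v }.
Union: FOLLOW(Stmt) = { $, f, g, v }.

{ $, f, g, v }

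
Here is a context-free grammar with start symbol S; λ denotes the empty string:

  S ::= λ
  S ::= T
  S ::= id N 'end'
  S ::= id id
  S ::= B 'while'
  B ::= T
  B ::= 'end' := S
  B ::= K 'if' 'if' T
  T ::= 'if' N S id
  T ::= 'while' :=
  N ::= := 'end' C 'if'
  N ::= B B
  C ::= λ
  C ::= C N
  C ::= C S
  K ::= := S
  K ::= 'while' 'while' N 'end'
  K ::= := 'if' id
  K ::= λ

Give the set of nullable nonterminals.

Directly nullable (have an λ-production): S, C, K.
No other nonterminal has a production whose RHS symbols are all nullable.

{ C, K, S }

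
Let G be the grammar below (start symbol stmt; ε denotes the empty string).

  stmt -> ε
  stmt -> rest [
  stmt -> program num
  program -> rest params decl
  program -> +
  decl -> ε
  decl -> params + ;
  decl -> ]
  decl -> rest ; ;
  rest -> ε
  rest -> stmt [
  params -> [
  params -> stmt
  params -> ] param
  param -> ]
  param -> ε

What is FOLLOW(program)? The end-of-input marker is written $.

{ num }

In stmt -> program num: add FIRST(num) = { num }.
Union: FOLLOW(program) = { num }.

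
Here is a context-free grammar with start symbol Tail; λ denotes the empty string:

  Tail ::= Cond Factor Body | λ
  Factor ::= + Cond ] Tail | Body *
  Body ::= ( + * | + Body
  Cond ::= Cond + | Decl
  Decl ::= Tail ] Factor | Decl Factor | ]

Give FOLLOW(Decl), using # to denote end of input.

{ (, +, ] }

In Cond ::= Decl: Decl is at the end, add FOLLOW(Cond) = { (, +, ] }.
In Decl ::= Decl Factor: add FIRST(Factor) = { (, + }.
Union: FOLLOW(Decl) = { (, +, ] }.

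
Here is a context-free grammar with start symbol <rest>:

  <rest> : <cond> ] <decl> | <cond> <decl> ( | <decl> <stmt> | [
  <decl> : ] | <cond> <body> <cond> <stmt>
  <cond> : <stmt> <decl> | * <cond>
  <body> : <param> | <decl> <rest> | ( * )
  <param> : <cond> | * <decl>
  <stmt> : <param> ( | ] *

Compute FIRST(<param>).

{ *, ] }

From <param> : <cond>: add FIRST(<cond>) = { *, ] }.
<param> : * <decl> contributes {*}.
Union: FIRST(<param>) = { *, ] }.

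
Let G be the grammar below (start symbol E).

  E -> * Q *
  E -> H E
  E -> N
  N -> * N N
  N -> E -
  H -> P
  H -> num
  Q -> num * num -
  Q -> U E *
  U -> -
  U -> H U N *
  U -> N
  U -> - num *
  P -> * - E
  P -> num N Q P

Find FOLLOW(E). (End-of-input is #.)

E is the start symbol, so # ∈ FOLLOW(E).
In E -> H E: E is at the end, add FOLLOW(E) = { #, *, -, num }.
In N -> E -: add FIRST(-) = { - }.
In Q -> U E *: add FIRST(*) = { * }.
In P -> * - E: E is at the end, add FOLLOW(P) = { *, -, num }.
Union: FOLLOW(E) = { #, *, -, num }.

{ #, *, -, num }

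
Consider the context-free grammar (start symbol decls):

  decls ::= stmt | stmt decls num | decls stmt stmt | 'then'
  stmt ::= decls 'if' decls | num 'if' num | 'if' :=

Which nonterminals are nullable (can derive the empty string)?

No nonterminal has an empty production or an RHS whose symbols are all nullable.

{ } (none)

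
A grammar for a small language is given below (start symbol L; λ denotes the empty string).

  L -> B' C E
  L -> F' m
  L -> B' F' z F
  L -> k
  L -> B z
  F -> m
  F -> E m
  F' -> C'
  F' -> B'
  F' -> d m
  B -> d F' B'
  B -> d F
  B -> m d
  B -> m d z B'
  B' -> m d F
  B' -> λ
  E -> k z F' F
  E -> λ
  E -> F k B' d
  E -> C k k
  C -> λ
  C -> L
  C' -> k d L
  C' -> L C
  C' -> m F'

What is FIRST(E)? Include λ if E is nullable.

{ d, k, m, z, λ }

E -> k z F' F contributes {k}.
E -> λ contributes λ.
From E -> F k B' d: add FIRST(F) = { d, k, m, z }.
From E -> C k k: C nullable, take FIRST(C) ∪ {k} = { d, k, m, z }.
Union: FIRST(E) = { d, k, m, z, λ }.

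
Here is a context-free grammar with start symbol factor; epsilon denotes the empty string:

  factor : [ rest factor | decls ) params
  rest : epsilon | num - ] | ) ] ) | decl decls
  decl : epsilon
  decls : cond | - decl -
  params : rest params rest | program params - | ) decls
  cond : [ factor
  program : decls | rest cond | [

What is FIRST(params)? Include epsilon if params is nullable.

{ ), -, [, num }

From params : rest params rest: rest nullable, take FIRST(rest) ∪ FIRST(params) = { ), -, [, num }.
From params : program params -: add FIRST(program) = { ), -, [, num }.
params : ) decls contributes {)}.
Union: FIRST(params) = { ), -, [, num }.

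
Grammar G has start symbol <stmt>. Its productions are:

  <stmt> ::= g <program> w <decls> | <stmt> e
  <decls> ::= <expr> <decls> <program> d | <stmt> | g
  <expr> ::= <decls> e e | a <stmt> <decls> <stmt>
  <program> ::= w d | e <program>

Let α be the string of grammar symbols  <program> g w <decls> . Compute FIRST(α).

{ e, w }

Add FIRST(<program>) = { e, w }; <program> is not nullable, stop.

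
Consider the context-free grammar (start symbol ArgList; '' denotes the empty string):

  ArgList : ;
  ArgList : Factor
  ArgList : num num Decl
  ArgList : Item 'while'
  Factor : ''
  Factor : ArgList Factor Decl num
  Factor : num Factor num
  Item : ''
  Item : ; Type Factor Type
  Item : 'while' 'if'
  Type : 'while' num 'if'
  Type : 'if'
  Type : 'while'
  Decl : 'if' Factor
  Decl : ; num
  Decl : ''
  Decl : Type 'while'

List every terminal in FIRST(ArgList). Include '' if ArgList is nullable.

ArgList : ; contributes {;}.
From ArgList : Factor: add FIRST(Factor) = { 'if', 'while', ;, num, '' } (including '' since Factor is nullable).
ArgList : num num Decl contributes {num}.
From ArgList : Item 'while': Item nullable, take FIRST(Item) ∪ {'while'} = { 'while', ; }.
Union: FIRST(ArgList) = { 'if', 'while', ;, num, '' }.

{ 'if', 'while', ;, num, '' }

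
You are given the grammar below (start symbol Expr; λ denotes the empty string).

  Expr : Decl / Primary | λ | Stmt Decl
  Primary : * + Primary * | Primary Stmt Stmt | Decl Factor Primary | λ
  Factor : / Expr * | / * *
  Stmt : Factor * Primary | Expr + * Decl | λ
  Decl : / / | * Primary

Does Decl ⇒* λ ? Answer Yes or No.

No

Nullable nonterminals: Expr, Primary, Stmt.
No production of Decl has an RHS whose symbols are all nullable, so Decl is not nullable.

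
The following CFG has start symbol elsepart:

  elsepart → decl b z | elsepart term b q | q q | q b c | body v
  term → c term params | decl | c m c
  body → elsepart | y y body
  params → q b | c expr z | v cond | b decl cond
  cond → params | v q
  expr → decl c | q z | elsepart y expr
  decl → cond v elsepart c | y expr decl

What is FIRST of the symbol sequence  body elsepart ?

{ b, c, q, v, y }

Add FIRST(body) = { b, c, q, v, y }; body is not nullable, stop.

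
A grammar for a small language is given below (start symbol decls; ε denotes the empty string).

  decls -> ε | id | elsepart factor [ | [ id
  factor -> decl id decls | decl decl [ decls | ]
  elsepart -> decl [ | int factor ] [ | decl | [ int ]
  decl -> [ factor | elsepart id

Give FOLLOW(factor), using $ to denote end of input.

In decls -> elsepart factor [: add FIRST([) = { [ }.
In elsepart -> int factor ] [: add FIRST(] [) = { ] }.
In decl -> [ factor: factor is at the end, add FOLLOW(decl) = { [, ], id, int }.
Union: FOLLOW(factor) = { [, ], id, int }.

{ [, ], id, int }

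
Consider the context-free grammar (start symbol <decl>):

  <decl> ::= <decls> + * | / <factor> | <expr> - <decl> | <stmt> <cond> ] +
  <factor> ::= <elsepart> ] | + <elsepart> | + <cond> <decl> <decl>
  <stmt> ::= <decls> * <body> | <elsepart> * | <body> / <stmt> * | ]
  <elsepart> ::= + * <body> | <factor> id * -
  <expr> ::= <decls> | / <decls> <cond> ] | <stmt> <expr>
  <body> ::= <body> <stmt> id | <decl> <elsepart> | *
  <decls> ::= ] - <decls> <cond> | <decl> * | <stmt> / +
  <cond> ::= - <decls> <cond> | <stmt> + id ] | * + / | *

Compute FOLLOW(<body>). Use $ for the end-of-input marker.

In <stmt> ::= <decls> * <body>: <body> is at the end, add FOLLOW(<stmt>) = { *, +, -, /, ], id }.
In <stmt> ::= <body> / <stmt> *: add FIRST(/ <stmt> *) = { / }.
In <elsepart> ::= + * <body>: <body> is at the end, add FOLLOW(<elsepart>) = { $, *, +, -, /, ], id }.
In <body> ::= <body> <stmt> id: add FIRST(<stmt> id) = { *, +, /, ] }.
Union: FOLLOW(<body>) = { $, *, +, -, /, ], id }.

{ $, *, +, -, /, ], id }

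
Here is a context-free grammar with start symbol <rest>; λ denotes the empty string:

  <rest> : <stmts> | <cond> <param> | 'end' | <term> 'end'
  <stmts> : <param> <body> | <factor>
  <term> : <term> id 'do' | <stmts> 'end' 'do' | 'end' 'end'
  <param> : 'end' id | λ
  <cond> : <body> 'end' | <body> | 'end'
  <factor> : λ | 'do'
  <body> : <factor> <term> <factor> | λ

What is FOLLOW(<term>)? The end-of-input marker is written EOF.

{ EOF, 'do', 'end', id }

In <rest> : <term> 'end': add FIRST('end') = { 'end' }.
In <term> : <term> id 'do': add FIRST(id 'do') = { id }.
In <body> : <factor> <term> <factor>: add FIRST(<factor>)\{λ} = { 'do' }.
  Since <factor> is nullable, also add FOLLOW(<body>) = { EOF, 'end' }.
Union: FOLLOW(<term>) = { EOF, 'do', 'end', id }.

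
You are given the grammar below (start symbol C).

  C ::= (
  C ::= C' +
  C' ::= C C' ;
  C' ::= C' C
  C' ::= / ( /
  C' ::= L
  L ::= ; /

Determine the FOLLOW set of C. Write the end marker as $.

C is the start symbol, so $ ∈ FOLLOW(C).
In C' ::= C C' ;: add FIRST(C' ;) = { (, /, ; }.
In C' ::= C' C: C is at the end, add FOLLOW(C') = { (, +, /, ; }.
Union: FOLLOW(C) = { $, (, +, /, ; }.

{ $, (, +, /, ; }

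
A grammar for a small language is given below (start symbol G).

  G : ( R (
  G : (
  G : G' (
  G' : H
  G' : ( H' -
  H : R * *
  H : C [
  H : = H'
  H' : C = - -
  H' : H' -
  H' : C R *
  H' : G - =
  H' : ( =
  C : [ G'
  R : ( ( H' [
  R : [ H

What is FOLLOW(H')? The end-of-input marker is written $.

In G' : ( H' -: add FIRST(-) = { - }.
In H : = H': H' is at the end, add FOLLOW(H) = { (, *, =, [ }.
In H' : H' -: add FIRST(-) = { - }.
In R : ( ( H' [: add FIRST([) = { [ }.
Union: FOLLOW(H') = { (, *, -, =, [ }.

{ (, *, -, =, [ }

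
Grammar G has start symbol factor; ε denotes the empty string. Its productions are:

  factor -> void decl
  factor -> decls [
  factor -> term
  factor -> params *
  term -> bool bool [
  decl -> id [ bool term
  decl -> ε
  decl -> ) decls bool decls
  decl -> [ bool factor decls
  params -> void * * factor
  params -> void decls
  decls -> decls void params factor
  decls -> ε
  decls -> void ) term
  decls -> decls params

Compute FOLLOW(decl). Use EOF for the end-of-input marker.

{ EOF, *, [, bool, void }

In factor -> void decl: decl is at the end, add FOLLOW(factor) = { EOF, *, [, bool, void }.
Union: FOLLOW(decl) = { EOF, *, [, bool, void }.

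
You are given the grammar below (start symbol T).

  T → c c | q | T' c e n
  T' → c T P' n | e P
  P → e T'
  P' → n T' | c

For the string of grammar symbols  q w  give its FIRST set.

q is a terminal; add {q} and stop.

{ q }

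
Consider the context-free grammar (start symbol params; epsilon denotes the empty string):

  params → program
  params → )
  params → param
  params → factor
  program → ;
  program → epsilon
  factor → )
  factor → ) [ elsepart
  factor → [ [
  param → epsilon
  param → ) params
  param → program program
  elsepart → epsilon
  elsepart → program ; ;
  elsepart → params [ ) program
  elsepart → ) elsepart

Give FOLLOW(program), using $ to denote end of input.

In params → program: program is at the end, add FOLLOW(params) = { $, [ }.
In param → program program: add FIRST(program)\{epsilon} = { ; }.
  Since program is nullable, also add FOLLOW(param) = { $, [ }.
In param → program program: program is at the end, add FOLLOW(param) = { $, [ }.
In elsepart → program ; ;: add FIRST(; ;) = { ; }.
In elsepart → params [ ) program: program is at the end, add FOLLOW(elsepart) = { $, [ }.
Union: FOLLOW(program) = { $, ;, [ }.

{ $, ;, [ }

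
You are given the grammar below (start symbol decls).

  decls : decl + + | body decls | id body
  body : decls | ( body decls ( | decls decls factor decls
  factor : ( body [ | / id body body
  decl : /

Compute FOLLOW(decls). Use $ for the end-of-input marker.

{ $, (, /, [, id }

decls is the start symbol, so $ ∈ FOLLOW(decls).
In decls : body decls: decls is at the end, add FOLLOW(decls) = { $, (, /, [, id }.
In body : decls: decls is at the end, add FOLLOW(body) = { $, (, /, [, id }.
In body : ( body decls (: add FIRST(() = { ( }.
In body : decls decls factor decls: add FIRST(decls factor decls) = { (, /, id }.
In body : decls decls factor decls: add FIRST(factor decls) = { (, / }.
In body : decls decls factor decls: decls is at the end, add FOLLOW(body) = { $, (, /, [, id }.
Union: FOLLOW(decls) = { $, (, /, [, id }.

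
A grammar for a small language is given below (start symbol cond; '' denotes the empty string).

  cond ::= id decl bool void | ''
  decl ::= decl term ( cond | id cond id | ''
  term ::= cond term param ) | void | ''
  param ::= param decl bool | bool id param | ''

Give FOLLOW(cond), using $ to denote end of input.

cond is the start symbol, so $ ∈ FOLLOW(cond).
In decl ::= decl term ( cond: cond is at the end, add FOLLOW(decl) = { (, ), bool, id, void }.
In decl ::= id cond id: add FIRST(id) = { id }.
In term ::= cond term param ): add FIRST(term param )) = { (, ), bool, id, void }.
Union: FOLLOW(cond) = { $, (, ), bool, id, void }.

{ $, (, ), bool, id, void }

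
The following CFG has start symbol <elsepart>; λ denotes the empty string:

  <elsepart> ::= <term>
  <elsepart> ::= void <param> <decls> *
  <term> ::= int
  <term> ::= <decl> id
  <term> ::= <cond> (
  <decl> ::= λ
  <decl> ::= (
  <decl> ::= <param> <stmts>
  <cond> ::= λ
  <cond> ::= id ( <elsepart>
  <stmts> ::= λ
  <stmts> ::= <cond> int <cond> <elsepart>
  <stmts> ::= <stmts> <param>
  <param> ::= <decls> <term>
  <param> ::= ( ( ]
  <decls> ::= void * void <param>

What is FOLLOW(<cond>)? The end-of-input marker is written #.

In <term> ::= <cond> (: add FIRST(() = { ( }.
In <stmts> ::= <cond> int <cond> <elsepart>: add FIRST(int <cond> <elsepart>) = { int }.
In <stmts> ::= <cond> int <cond> <elsepart>: add FIRST(<elsepart>) = { (, id, int, void }.
Union: FOLLOW(<cond>) = { (, id, int, void }.

{ (, id, int, void }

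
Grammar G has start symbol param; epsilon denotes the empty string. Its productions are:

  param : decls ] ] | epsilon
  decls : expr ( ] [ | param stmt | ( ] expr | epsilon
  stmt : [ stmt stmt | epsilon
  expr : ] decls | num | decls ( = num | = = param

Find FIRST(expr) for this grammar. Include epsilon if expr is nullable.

{ (, =, [, ], num }

expr : ] decls contributes {]}.
expr : num contributes {num}.
From expr : decls ( = num: decls nullable, take FIRST(decls) ∪ {(} = { (, =, [, ], num }.
expr : = = param contributes {=}.
Union: FIRST(expr) = { (, =, [, ], num }.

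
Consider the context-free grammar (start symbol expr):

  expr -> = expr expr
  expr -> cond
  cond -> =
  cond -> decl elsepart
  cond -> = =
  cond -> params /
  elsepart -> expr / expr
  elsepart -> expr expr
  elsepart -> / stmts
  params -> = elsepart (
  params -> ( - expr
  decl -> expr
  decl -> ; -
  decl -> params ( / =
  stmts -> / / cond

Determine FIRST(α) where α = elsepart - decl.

Add FIRST(elsepart) = { (, /, ;, = }; elsepart is not nullable, stop.

{ (, /, ;, = }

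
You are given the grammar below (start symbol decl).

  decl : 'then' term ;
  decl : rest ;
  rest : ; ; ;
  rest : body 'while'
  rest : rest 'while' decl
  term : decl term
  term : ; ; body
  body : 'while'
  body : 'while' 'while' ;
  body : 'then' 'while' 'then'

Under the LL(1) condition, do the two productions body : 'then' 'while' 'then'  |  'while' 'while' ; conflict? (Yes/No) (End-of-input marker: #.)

FIRST('then' 'while' 'then') = { 'then' } and FIRST('while' 'while' ;) = { 'while' }.
The FIRST sets are disjoint and neither alternative is nullable — no conflict.

No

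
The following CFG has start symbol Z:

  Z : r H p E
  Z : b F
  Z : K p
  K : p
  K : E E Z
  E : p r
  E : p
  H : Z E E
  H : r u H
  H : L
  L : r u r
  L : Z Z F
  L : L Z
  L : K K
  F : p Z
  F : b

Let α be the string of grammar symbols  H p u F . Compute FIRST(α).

{ b, p, r }

Add FIRST(H) = { b, p, r }; H is not nullable, stop.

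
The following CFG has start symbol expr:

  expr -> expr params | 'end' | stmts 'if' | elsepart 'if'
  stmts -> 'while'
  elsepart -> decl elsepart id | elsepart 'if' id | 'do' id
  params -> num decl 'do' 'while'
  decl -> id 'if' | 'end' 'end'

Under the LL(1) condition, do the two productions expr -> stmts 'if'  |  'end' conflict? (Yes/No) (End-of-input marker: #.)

FIRST(stmts 'if') = { 'while' } and FIRST('end') = { 'end' }.
The FIRST sets are disjoint and neither alternative is nullable — no conflict.

No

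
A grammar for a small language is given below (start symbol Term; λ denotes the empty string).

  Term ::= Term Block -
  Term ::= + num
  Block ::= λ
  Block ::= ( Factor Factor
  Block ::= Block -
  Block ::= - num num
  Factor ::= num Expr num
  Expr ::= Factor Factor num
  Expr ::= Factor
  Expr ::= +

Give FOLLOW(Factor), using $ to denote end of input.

{ -, num }

In Block ::= ( Factor Factor: add FIRST(Factor) = { num }.
In Block ::= ( Factor Factor: Factor is at the end, add FOLLOW(Block) = { - }.
In Expr ::= Factor Factor num: add FIRST(Factor num) = { num }.
In Expr ::= Factor Factor num: add FIRST(num) = { num }.
In Expr ::= Factor: Factor is at the end, add FOLLOW(Expr) = { num }.
Union: FOLLOW(Factor) = { -, num }.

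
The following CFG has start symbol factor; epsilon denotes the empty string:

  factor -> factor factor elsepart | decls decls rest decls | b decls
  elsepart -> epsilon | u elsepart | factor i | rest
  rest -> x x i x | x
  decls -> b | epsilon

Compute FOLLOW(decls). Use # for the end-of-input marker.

In factor -> decls decls rest decls: add FIRST(decls rest decls) = { b, x }.
In factor -> decls decls rest decls: add FIRST(rest decls) = { x }.
In factor -> decls decls rest decls: decls is at the end, add FOLLOW(factor) = { #, b, i, u, x }.
In factor -> b decls: decls is at the end, add FOLLOW(factor) = { #, b, i, u, x }.
Union: FOLLOW(decls) = { #, b, i, u, x }.

{ #, b, i, u, x }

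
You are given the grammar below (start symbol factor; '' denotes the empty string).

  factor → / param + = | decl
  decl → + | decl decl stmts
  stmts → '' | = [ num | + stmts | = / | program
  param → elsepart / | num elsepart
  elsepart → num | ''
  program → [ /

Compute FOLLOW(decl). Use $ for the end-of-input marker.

In factor → decl: decl is at the end, add FOLLOW(factor) = { $ }.
In decl → decl decl stmts: add FIRST(decl stmts) = { + }.
In decl → decl decl stmts: add FIRST(stmts)\{''} = { +, =, [ }.
  Since stmts is nullable, also add FOLLOW(decl) = { $, +, =, [ }.
Union: FOLLOW(decl) = { $, +, =, [ }.

{ $, +, =, [ }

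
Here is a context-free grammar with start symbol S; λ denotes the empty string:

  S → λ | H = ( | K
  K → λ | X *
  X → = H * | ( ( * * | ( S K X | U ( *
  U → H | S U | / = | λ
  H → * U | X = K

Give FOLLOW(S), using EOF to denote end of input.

S is the start symbol, so EOF ∈ FOLLOW(S).
In X → ( S K X: add FIRST(K X) = { (, *, /, = }.
In U → S U: add FIRST(U)\{λ} = { (, *, /, = }.
  Since U is nullable, also add FOLLOW(U) = { (, *, = }.
Union: FOLLOW(S) = { EOF, (, *, /, = }.

{ EOF, (, *, /, = }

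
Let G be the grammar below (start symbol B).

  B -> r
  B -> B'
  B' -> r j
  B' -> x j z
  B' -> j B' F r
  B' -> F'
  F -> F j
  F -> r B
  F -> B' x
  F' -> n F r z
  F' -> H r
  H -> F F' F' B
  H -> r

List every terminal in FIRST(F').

{ j, n, r, x }

F' -> n F r z contributes {n}.
From F' -> H r: add FIRST(H) = { j, n, r, x }.
Union: FIRST(F') = { j, n, r, x }.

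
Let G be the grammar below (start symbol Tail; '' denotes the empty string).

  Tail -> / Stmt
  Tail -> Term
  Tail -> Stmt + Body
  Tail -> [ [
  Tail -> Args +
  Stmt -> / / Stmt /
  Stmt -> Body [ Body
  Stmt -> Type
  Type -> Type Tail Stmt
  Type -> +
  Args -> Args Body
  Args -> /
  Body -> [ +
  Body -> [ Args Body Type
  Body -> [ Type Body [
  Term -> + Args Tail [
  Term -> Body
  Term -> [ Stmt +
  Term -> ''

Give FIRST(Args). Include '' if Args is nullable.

From Args -> Args Body: add FIRST(Args) = { / }.
Args -> / contributes {/}.
Union: FIRST(Args) = { / }.

{ / }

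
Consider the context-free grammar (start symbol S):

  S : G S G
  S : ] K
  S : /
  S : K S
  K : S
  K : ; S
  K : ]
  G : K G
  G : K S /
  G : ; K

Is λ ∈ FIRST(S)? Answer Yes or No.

No

No nonterminal in this grammar is nullable.
No production of S has an RHS whose symbols are all nullable, so S is not nullable.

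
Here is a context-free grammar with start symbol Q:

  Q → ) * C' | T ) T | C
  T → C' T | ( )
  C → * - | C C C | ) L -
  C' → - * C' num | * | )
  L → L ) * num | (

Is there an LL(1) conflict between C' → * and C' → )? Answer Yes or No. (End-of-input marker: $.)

No

FIRST(*) = { * } and FIRST()) = { ) }.
The FIRST sets are disjoint and neither alternative is nullable — no conflict.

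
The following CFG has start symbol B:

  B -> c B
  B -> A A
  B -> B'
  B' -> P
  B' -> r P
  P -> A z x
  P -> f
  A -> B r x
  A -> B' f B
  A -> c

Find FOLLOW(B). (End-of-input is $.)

B is the start symbol, so $ ∈ FOLLOW(B).
In B -> c B: B is at the end, add FOLLOW(B) = { $, c, f, r, z }.
In A -> B r x: add FIRST(r x) = { r }.
In A -> B' f B: B is at the end, add FOLLOW(A) = { $, c, f, r, z }.
Union: FOLLOW(B) = { $, c, f, r, z }.

{ $, c, f, r, z }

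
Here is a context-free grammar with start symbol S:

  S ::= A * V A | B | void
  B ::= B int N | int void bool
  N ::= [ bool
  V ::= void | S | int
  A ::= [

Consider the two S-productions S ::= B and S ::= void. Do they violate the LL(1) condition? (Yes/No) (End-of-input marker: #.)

No

FIRST(B) = { int } and FIRST(void) = { void }.
The FIRST sets are disjoint and neither alternative is nullable — no conflict.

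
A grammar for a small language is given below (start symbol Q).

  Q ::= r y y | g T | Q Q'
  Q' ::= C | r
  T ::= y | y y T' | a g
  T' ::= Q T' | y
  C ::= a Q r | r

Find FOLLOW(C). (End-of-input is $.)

In Q' ::= C: C is at the end, add FOLLOW(Q') = { $, a, g, r, y }.
Union: FOLLOW(C) = { $, a, g, r, y }.

{ $, a, g, r, y }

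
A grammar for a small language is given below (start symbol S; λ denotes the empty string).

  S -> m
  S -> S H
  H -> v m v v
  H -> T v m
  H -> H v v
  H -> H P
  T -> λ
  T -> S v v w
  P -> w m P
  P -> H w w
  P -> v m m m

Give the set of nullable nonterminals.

Directly nullable (have an λ-production): T.
No other nonterminal has a production whose RHS symbols are all nullable.

{ T }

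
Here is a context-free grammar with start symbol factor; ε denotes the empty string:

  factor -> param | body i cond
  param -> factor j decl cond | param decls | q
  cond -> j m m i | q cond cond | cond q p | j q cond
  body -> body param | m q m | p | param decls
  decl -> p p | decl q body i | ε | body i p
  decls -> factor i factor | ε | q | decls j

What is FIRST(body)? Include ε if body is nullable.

From body -> body param: add FIRST(body) = { m, p, q }.
body -> m q m contributes {m}.
body -> p contributes {p}.
From body -> param decls: add FIRST(param) = { m, p, q }.
Union: FIRST(body) = { m, p, q }.

{ m, p, q }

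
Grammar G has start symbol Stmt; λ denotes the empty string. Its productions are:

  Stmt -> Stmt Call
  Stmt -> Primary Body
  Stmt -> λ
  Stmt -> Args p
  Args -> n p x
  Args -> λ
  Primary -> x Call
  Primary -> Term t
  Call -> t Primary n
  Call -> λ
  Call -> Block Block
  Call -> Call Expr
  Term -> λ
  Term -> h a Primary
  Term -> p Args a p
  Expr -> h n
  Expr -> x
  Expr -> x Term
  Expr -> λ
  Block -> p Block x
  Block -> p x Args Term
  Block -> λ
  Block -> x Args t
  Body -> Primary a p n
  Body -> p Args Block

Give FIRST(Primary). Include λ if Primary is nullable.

{ h, p, t, x }

Primary -> x Call contributes {x}.
From Primary -> Term t: Term nullable, take FIRST(Term) ∪ {t} = { h, p, t }.
Union: FIRST(Primary) = { h, p, t, x }.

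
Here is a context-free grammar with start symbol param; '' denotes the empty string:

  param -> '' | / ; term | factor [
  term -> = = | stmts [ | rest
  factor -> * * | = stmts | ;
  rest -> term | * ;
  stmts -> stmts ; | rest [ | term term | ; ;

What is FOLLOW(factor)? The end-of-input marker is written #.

In param -> factor [: add FIRST([) = { [ }.
Union: FOLLOW(factor) = { [ }.

{ [ }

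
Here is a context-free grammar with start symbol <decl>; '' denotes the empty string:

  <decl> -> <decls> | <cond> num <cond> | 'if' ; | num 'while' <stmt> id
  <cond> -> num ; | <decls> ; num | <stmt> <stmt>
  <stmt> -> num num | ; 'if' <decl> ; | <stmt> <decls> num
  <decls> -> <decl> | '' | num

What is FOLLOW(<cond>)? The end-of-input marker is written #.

In <decl> -> <cond> num <cond>: add FIRST(num <cond>) = { num }.
In <decl> -> <cond> num <cond>: <cond> is at the end, add FOLLOW(<decl>) = { #, ;, num }.
Union: FOLLOW(<cond>) = { #, ;, num }.

{ #, ;, num }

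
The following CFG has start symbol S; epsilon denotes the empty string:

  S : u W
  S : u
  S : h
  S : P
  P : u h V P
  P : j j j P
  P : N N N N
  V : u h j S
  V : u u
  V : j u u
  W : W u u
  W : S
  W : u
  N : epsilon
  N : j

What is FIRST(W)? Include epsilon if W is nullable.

{ h, j, u, epsilon }

From W : W u u: W nullable, take FIRST(W) ∪ {u} = { h, j, u }.
From W : S: add FIRST(S) = { h, j, u, epsilon } (including epsilon since S is nullable).
W : u contributes {u}.
Union: FIRST(W) = { h, j, u, epsilon }.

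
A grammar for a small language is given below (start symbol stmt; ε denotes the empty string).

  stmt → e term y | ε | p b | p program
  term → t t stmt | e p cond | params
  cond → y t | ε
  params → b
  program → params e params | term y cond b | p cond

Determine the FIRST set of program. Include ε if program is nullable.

From program → params e params: add FIRST(params) = { b }.
From program → term y cond b: add FIRST(term) = { b, e, t }.
program → p cond contributes {p}.
Union: FIRST(program) = { b, e, p, t }.

{ b, e, p, t }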